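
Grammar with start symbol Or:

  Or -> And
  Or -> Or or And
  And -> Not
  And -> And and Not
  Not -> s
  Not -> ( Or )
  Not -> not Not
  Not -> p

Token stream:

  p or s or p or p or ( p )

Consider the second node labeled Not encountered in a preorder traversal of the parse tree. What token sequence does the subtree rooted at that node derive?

s

[Or [Or [Or [Or [Or [And [Not p]]] or [And [Not s]]] or [And [Not p]]] or [And [Not p]]] or [And [Not ( [Or [And [Not p]]] )]]]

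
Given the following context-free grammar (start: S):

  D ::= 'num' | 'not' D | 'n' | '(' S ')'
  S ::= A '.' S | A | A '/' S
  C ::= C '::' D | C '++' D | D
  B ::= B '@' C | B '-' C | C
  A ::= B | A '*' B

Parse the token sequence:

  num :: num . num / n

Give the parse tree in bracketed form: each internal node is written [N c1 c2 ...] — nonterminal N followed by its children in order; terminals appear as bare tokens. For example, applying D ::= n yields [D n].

[S [A [B [C [C [D num]] :: [D num]]]] . [S [A [B [C [D num]]]] / [S [A [B [C [D n]]]]]]]

S
A . S
B . S
C . S
C :: D . S
D :: D . S
num :: D . S
num :: num . S
num :: num . A / S
num :: num . B / S
num :: num . C / S
num :: num . D / S
num :: num . num / S
num :: num . num / A
num :: num . num / B
num :: num . num / C
num :: num . num / D
num :: num . num / n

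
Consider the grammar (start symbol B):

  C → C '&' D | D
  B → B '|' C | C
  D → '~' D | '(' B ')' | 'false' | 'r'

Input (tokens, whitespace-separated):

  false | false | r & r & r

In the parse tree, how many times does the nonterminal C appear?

5

[B [B [B [C [D false]]] | [C [D false]]] | [C [C [C [D r]] & [D r]] & [D r]]]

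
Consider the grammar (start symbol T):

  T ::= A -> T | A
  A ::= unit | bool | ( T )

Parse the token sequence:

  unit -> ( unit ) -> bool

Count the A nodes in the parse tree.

[T [A unit] -> [T [A ( [T [A unit]] )] -> [T [A bool]]]]

4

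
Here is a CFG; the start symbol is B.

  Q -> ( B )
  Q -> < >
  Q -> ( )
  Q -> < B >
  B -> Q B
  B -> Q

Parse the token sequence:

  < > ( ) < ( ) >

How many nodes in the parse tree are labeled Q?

4

[B [Q < >] [B [Q ( )] [B [Q < [B [Q ( )]] >]]]]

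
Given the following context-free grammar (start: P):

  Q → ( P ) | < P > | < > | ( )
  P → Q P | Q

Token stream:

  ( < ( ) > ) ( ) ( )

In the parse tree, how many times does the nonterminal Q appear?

5

[P [Q ( [P [Q < [P [Q ( )]] >]] )] [P [Q ( )] [P [Q ( )]]]]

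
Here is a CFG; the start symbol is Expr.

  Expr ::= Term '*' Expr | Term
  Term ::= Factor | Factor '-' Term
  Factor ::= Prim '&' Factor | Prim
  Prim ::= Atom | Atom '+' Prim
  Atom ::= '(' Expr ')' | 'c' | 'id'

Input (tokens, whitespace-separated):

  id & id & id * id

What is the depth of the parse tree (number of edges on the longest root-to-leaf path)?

[Expr [Term [Factor [Prim [Atom id]] & [Factor [Prim [Atom id]] & [Factor [Prim [Atom id]]]]]] * [Expr [Term [Factor [Prim [Atom id]]]]]]

7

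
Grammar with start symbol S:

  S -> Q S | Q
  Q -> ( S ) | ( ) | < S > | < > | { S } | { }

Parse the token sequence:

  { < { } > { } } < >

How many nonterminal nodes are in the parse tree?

[S [Q { [S [Q < [S [Q { }]] >] [S [Q { }]]] }] [S [Q < >]]]

10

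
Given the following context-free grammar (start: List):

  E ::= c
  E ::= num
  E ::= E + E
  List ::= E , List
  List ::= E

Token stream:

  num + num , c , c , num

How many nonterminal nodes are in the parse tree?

[List [E [E num] + [E num]] , [List [E c] , [List [E c] , [List [E num]]]]]

10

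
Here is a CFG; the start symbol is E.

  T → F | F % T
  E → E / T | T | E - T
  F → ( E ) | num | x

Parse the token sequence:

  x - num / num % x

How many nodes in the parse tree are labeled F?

[E [E [E [T [F x]]] - [T [F num]]] / [T [F num] % [T [F x]]]]

4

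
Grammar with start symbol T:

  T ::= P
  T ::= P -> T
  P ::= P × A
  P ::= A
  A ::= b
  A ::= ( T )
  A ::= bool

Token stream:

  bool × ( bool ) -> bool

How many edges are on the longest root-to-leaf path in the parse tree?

[T [P [P [A bool]] × [A ( [T [P [A bool]]] )]] -> [T [P [A bool]]]]

6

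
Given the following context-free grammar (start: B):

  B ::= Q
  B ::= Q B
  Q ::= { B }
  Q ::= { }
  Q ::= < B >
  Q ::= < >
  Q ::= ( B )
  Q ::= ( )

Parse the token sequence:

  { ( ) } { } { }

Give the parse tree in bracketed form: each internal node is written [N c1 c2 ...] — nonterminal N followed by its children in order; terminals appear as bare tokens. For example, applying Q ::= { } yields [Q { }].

B
Q B
{ B } B
{ Q } B
{ ( ) } B
{ ( ) } Q B
{ ( ) } { } B
{ ( ) } { } Q
{ ( ) } { } { }

[B [Q { [B [Q ( )]] }] [B [Q { }] [B [Q { }]]]]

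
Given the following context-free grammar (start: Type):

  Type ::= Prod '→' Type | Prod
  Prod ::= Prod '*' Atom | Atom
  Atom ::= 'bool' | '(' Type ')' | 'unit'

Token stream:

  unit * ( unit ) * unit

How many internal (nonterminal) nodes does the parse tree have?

10

[Type [Prod [Prod [Prod [Atom unit]] * [Atom ( [Type [Prod [Atom unit]]] )]] * [Atom unit]]]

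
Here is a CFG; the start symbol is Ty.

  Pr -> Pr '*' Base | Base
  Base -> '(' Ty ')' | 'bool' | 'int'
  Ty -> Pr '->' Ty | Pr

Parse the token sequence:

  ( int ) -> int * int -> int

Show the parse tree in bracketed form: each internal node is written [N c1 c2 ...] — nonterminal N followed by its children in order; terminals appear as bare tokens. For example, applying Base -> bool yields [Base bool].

Ty
Pr -> Ty
Base -> Ty
( Ty ) -> Ty
( Pr ) -> Ty
( Base ) -> Ty
( int ) -> Ty
( int ) -> Pr -> Ty
( int ) -> Pr * Base -> Ty
( int ) -> Base * Base -> Ty
( int ) -> int * Base -> Ty
( int ) -> int * int -> Ty
( int ) -> int * int -> Pr
( int ) -> int * int -> Base
( int ) -> int * int -> int

[Ty [Pr [Base ( [Ty [Pr [Base int]]] )]] -> [Ty [Pr [Pr [Base int]] * [Base int]] -> [Ty [Pr [Base int]]]]]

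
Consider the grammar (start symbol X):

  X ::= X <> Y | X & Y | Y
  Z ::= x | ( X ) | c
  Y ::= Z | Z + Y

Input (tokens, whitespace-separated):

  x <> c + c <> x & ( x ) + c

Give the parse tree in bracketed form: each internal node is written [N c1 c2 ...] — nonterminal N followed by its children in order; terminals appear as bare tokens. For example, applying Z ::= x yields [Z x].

[X [X [X [X [Y [Z x]]] <> [Y [Z c] + [Y [Z c]]]] <> [Y [Z x]]] & [Y [Z ( [X [Y [Z x]]] )] + [Y [Z c]]]]

X
X & Y
X <> Y & Y
X <> Y <> Y & Y
Y <> Y <> Y & Y
Z <> Y <> Y & Y
x <> Y <> Y & Y
x <> Z + Y <> Y & Y
x <> c + Y <> Y & Y
x <> c + Z <> Y & Y
x <> c + c <> Y & Y
x <> c + c <> Z & Y
x <> c + c <> x & Y
x <> c + c <> x & Z + Y
x <> c + c <> x & ( X ) + Y
x <> c + c <> x & ( Y ) + Y
x <> c + c <> x & ( Z ) + Y
x <> c + c <> x & ( x ) + Y
x <> c + c <> x & ( x ) + Z
x <> c + c <> x & ( x ) + c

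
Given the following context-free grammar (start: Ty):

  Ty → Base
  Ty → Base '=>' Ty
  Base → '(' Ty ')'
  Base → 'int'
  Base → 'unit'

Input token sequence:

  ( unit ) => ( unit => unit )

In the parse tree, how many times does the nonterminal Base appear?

5

[Ty [Base ( [Ty [Base unit]] )] => [Ty [Base ( [Ty [Base unit] => [Ty [Base unit]]] )]]]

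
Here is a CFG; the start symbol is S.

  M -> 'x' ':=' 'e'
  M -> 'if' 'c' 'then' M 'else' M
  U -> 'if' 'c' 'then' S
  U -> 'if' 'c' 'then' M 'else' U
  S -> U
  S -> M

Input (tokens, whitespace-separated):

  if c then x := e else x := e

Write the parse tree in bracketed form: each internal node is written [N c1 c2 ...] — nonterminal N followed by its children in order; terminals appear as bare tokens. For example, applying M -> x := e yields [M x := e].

[S [M if c then [M x := e] else [M x := e]]]

S
M
if c then M else M
if c then x := e else M
if c then x := e else x := e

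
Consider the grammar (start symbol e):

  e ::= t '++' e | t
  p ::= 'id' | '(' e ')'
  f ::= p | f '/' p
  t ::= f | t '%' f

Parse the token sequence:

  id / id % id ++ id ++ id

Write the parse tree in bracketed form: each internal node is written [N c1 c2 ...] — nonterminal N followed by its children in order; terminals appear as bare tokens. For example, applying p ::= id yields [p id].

[e [t [t [f [f [p id]] / [p id]]] % [f [p id]]] ++ [e [t [f [p id]]] ++ [e [t [f [p id]]]]]]

e
t ++ e
t % f ++ e
f % f ++ e
f / p % f ++ e
p / p % f ++ e
id / p % f ++ e
id / id % f ++ e
id / id % p ++ e
id / id % id ++ e
id / id % id ++ t ++ e
id / id % id ++ f ++ e
id / id % id ++ p ++ e
id / id % id ++ id ++ e
id / id % id ++ id ++ t
id / id % id ++ id ++ f
id / id % id ++ id ++ p
id / id % id ++ id ++ id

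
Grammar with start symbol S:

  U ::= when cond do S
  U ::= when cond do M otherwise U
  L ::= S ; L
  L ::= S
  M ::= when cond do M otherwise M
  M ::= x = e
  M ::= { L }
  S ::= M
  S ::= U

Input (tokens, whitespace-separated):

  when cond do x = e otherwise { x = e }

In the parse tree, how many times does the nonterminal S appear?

[S [M when cond do [M x = e] otherwise [M { [L [S [M x = e]]] }]]]

2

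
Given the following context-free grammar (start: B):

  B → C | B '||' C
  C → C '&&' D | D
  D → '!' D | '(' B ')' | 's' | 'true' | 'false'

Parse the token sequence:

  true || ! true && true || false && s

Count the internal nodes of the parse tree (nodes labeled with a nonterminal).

14

[B [B [B [C [D true]]] || [C [C [D ! [D true]]] && [D true]]] || [C [C [D false]] && [D s]]]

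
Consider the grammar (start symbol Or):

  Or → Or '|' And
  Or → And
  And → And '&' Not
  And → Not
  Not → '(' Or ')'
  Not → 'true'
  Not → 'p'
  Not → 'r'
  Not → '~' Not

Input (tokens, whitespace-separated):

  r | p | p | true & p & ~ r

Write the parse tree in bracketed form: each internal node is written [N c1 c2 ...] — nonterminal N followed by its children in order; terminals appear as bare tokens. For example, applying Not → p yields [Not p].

Or
Or | And
Or | And | And
Or | And | And | And
And | And | And | And
Not | And | And | And
r | And | And | And
r | Not | And | And
r | p | And | And
r | p | Not | And
r | p | p | And
r | p | p | And & Not
r | p | p | And & Not & Not
r | p | p | Not & Not & Not
r | p | p | true & Not & Not
r | p | p | true & p & Not
r | p | p | true & p & ~ Not
r | p | p | true & p & ~ r

[Or [Or [Or [Or [And [Not r]]] | [And [Not p]]] | [And [Not p]]] | [And [And [And [Not true]] & [Not p]] & [Not ~ [Not r]]]]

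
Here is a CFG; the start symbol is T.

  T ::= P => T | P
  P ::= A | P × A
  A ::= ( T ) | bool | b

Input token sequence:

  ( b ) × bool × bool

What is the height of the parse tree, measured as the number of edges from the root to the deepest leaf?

8

[T [P [P [P [A ( [T [P [A b]]] )]] × [A bool]] × [A bool]]]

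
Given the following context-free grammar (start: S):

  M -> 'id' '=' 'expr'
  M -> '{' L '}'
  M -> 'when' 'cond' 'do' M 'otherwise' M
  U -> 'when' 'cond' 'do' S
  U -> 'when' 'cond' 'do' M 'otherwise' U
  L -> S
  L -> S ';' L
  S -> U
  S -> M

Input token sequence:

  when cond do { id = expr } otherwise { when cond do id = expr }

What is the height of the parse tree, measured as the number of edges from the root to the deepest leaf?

[S [M when cond do [M { [L [S [M id = expr]]] }] otherwise [M { [L [S [U when cond do [S [M id = expr]]]]] }]]]

8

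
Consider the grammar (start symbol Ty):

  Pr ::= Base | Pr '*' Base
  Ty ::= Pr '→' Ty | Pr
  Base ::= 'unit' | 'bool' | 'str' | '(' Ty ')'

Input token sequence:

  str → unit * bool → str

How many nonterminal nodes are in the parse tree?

[Ty [Pr [Base str]] → [Ty [Pr [Pr [Base unit]] * [Base bool]] → [Ty [Pr [Base str]]]]]

11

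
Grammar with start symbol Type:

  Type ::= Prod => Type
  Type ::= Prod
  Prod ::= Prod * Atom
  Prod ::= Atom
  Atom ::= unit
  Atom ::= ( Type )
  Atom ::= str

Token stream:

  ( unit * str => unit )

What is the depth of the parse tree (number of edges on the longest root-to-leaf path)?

7

[Type [Prod [Atom ( [Type [Prod [Prod [Atom unit]] * [Atom str]] => [Type [Prod [Atom unit]]]] )]]]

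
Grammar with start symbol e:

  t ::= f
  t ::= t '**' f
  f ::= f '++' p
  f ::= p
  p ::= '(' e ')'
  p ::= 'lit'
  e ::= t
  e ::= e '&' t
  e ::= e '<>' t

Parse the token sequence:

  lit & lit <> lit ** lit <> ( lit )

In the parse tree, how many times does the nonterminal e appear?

[e [e [e [e [t [f [p lit]]]] & [t [f [p lit]]]] <> [t [t [f [p lit]]] ** [f [p lit]]]] <> [t [f [p ( [e [t [f [p lit]]]] )]]]]

5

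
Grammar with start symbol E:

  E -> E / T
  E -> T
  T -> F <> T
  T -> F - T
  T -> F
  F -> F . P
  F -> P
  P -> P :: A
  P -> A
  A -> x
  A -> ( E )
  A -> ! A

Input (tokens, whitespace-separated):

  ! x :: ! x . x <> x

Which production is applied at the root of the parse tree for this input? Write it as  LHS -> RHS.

E -> T

[E [T [F [F [P [P [A ! [A x]]] :: [A ! [A x]]]] . [P [A x]]] <> [T [F [P [A x]]]]]]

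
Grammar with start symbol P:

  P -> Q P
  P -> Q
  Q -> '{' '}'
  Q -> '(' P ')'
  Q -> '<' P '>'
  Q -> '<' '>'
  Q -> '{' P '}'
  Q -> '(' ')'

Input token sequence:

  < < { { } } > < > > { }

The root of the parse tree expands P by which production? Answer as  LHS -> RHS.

[P [Q < [P [Q < [P [Q { [P [Q { }]] }]] >] [P [Q < >]]] >] [P [Q { }]]]

P -> Q P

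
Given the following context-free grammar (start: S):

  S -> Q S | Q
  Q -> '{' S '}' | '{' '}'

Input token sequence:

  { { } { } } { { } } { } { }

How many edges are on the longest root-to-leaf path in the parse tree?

[S [Q { [S [Q { }] [S [Q { }]]] }] [S [Q { [S [Q { }]] }] [S [Q { }] [S [Q { }]]]]]

5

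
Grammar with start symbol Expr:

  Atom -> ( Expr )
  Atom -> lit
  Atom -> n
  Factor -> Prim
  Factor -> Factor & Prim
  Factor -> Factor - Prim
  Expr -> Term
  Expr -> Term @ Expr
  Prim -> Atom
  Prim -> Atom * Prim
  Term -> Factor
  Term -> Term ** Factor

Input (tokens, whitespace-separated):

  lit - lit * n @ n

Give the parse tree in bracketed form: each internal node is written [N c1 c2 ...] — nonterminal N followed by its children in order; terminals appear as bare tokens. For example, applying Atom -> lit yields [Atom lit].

Expr
Term @ Expr
Factor @ Expr
Factor - Prim @ Expr
Prim - Prim @ Expr
Atom - Prim @ Expr
lit - Prim @ Expr
lit - Atom * Prim @ Expr
lit - lit * Prim @ Expr
lit - lit * Atom @ Expr
lit - lit * n @ Expr
lit - lit * n @ Term
lit - lit * n @ Factor
lit - lit * n @ Prim
lit - lit * n @ Atom
lit - lit * n @ n

[Expr [Term [Factor [Factor [Prim [Atom lit]]] - [Prim [Atom lit] * [Prim [Atom n]]]]] @ [Expr [Term [Factor [Prim [Atom n]]]]]]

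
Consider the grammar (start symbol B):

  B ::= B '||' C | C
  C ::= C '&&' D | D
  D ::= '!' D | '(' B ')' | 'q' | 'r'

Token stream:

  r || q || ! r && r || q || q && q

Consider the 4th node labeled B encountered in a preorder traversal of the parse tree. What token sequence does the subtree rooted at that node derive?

r || q

[B [B [B [B [B [C [D r]]] || [C [D q]]] || [C [C [D ! [D r]]] && [D r]]] || [C [D q]]] || [C [C [D q]] && [D q]]]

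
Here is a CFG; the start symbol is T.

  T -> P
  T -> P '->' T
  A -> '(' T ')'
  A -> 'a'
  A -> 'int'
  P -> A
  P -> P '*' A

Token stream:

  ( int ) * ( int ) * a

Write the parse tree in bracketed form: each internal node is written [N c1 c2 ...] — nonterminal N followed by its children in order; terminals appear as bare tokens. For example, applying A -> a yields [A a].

[T [P [P [P [A ( [T [P [A int]]] )]] * [A ( [T [P [A int]]] )]] * [A a]]]

T
P
P * A
P * A * A
A * A * A
( T ) * A * A
( P ) * A * A
( A ) * A * A
( int ) * A * A
( int ) * ( T ) * A
( int ) * ( P ) * A
( int ) * ( A ) * A
( int ) * ( int ) * A
( int ) * ( int ) * a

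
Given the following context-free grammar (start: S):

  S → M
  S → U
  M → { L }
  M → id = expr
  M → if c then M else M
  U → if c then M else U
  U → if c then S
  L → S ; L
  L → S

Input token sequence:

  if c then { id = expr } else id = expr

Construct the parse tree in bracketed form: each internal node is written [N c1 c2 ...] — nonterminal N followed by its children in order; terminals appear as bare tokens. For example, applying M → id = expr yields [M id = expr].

S
M
if c then M else M
if c then { L } else M
if c then { S } else M
if c then { M } else M
if c then { id = expr } else M
if c then { id = expr } else id = expr

[S [M if c then [M { [L [S [M id = expr]]] }] else [M id = expr]]]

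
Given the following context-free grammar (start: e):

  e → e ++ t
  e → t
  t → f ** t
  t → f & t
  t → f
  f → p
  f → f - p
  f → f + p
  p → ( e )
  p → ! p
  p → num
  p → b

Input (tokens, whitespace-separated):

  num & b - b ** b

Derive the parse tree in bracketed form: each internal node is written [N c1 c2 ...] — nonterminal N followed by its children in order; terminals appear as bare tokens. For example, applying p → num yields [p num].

e
t
f & t
p & t
num & t
num & f ** t
num & f - p ** t
num & p - p ** t
num & b - p ** t
num & b - b ** t
num & b - b ** f
num & b - b ** p
num & b - b ** b

[e [t [f [p num]] & [t [f [f [p b]] - [p b]] ** [t [f [p b]]]]]]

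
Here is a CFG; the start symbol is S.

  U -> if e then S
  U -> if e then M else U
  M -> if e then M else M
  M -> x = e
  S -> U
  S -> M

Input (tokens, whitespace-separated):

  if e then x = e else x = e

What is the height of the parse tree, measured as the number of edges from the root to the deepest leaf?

3

[S [M if e then [M x = e] else [M x = e]]]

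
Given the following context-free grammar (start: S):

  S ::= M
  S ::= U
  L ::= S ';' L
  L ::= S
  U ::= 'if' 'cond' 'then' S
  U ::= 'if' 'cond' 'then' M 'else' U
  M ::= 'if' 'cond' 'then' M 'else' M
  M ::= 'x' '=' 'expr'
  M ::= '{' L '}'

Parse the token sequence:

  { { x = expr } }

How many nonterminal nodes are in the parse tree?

8

[S [M { [L [S [M { [L [S [M x = expr]]] }]]] }]]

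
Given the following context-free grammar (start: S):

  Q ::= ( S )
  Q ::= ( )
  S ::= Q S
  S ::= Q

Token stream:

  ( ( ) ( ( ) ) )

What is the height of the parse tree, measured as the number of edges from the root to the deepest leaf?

7

[S [Q ( [S [Q ( )] [S [Q ( [S [Q ( )]] )]]] )]]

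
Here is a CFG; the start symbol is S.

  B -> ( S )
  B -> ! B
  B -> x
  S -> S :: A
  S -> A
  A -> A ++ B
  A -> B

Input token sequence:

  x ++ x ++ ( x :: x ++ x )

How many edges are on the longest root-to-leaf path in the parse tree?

[S [A [A [A [B x]] ++ [B x]] ++ [B ( [S [S [A [B x]]] :: [A [A [B x]] ++ [B x]]] )]]]

7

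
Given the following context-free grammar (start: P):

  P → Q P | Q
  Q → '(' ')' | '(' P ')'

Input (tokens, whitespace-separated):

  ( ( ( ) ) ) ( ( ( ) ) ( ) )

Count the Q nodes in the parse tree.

[P [Q ( [P [Q ( [P [Q ( )]] )]] )] [P [Q ( [P [Q ( [P [Q ( )]] )] [P [Q ( )]]] )]]]

7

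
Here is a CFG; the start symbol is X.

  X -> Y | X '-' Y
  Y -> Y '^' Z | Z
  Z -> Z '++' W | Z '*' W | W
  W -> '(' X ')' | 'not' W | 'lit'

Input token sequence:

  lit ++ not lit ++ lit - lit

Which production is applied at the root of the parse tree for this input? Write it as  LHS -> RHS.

[X [X [Y [Z [Z [Z [W lit]] ++ [W not [W lit]]] ++ [W lit]]]] - [Y [Z [W lit]]]]

X -> X '-' Y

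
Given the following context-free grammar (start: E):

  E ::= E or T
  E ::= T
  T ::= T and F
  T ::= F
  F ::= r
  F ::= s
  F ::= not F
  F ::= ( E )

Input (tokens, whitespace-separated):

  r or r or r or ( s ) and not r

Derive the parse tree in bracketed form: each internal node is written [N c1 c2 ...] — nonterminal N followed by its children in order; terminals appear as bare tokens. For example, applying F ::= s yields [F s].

E
E or T
E or T or T
E or T or T or T
T or T or T or T
F or T or T or T
r or T or T or T
r or F or T or T
r or r or T or T
r or r or F or T
r or r or r or T
r or r or r or T and F
r or r or r or F and F
r or r or r or ( E ) and F
r or r or r or ( T ) and F
r or r or r or ( F ) and F
r or r or r or ( s ) and F
r or r or r or ( s ) and not F
r or r or r or ( s ) and not r

[E [E [E [E [T [F r]]] or [T [F r]]] or [T [F r]]] or [T [T [F ( [E [T [F s]]] )]] and [F not [F r]]]]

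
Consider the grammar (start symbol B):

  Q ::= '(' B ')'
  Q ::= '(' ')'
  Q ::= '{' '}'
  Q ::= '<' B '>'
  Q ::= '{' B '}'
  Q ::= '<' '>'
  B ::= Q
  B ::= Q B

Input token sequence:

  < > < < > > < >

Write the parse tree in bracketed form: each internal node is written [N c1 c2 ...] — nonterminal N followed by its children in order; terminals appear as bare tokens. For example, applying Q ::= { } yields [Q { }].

B
Q B
< > B
< > Q B
< > < B > B
< > < Q > B
< > < < > > B
< > < < > > Q
< > < < > > < >

[B [Q < >] [B [Q < [B [Q < >]] >] [B [Q < >]]]]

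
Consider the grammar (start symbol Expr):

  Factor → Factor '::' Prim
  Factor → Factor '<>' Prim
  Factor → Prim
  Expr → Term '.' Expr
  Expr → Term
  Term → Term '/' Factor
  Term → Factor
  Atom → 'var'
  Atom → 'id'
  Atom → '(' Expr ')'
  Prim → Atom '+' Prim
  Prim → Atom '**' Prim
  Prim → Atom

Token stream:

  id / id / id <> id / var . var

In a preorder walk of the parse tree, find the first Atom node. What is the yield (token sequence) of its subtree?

id

[Expr [Term [Term [Term [Term [Factor [Prim [Atom id]]]] / [Factor [Prim [Atom id]]]] / [Factor [Factor [Prim [Atom id]]] <> [Prim [Atom id]]]] / [Factor [Prim [Atom var]]]] . [Expr [Term [Factor [Prim [Atom var]]]]]]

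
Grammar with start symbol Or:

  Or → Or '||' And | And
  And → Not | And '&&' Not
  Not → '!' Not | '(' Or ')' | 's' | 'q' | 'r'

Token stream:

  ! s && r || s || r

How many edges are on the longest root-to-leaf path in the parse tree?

7

[Or [Or [Or [And [And [Not ! [Not s]]] && [Not r]]] || [And [Not s]]] || [And [Not r]]]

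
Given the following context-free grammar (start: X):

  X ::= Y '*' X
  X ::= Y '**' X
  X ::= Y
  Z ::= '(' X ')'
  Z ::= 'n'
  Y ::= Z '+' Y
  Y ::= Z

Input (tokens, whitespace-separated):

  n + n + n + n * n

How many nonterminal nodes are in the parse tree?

[X [Y [Z n] + [Y [Z n] + [Y [Z n] + [Y [Z n]]]]] * [X [Y [Z n]]]]

12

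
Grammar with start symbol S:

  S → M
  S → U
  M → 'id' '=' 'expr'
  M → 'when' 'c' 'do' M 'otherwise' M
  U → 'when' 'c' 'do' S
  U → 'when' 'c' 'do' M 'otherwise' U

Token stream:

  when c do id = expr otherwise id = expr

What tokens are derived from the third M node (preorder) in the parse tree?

[S [M when c do [M id = expr] otherwise [M id = expr]]]

id = expr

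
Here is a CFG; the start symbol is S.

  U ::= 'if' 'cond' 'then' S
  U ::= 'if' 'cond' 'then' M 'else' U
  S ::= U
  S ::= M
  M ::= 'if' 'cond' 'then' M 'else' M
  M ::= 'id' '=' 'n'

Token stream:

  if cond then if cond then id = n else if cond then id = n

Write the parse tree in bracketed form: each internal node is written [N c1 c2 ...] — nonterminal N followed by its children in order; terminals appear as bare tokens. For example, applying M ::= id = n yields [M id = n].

[S [U if cond then [S [U if cond then [M id = n] else [U if cond then [S [M id = n]]]]]]]

S
U
if cond then S
if cond then U
if cond then if cond then M else U
if cond then if cond then id = n else U
if cond then if cond then id = n else if cond then S
if cond then if cond then id = n else if cond then M
if cond then if cond then id = n else if cond then id = n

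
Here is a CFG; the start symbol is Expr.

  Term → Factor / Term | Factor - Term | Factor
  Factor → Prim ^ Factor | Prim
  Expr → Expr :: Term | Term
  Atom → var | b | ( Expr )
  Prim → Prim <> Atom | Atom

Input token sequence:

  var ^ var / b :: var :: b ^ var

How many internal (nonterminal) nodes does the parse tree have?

25

[Expr [Expr [Expr [Term [Factor [Prim [Atom var]] ^ [Factor [Prim [Atom var]]]] / [Term [Factor [Prim [Atom b]]]]]] :: [Term [Factor [Prim [Atom var]]]]] :: [Term [Factor [Prim [Atom b]] ^ [Factor [Prim [Atom var]]]]]]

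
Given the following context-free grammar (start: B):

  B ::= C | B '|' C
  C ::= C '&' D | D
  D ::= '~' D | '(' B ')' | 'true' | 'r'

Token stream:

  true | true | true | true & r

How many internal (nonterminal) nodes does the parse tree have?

[B [B [B [B [C [D true]]] | [C [D true]]] | [C [D true]]] | [C [C [D true]] & [D r]]]

14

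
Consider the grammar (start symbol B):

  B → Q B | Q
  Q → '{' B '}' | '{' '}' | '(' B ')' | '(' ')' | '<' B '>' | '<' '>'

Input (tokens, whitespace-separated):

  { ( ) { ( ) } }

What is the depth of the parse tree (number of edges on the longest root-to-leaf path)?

[B [Q { [B [Q ( )] [B [Q { [B [Q ( )]] }]]] }]]

7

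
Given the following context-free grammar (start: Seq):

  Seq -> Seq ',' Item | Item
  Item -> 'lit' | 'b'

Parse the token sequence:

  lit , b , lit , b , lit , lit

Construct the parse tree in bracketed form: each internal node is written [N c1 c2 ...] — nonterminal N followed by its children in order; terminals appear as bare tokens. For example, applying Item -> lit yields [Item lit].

[Seq [Seq [Seq [Seq [Seq [Seq [Item lit]] , [Item b]] , [Item lit]] , [Item b]] , [Item lit]] , [Item lit]]

Seq
Seq , Item
Seq , Item , Item
Seq , Item , Item , Item
Seq , Item , Item , Item , Item
Seq , Item , Item , Item , Item , Item
Item , Item , Item , Item , Item , Item
lit , Item , Item , Item , Item , Item
lit , b , Item , Item , Item , Item
lit , b , lit , Item , Item , Item
lit , b , lit , b , Item , Item
lit , b , lit , b , lit , Item
lit , b , lit , b , lit , lit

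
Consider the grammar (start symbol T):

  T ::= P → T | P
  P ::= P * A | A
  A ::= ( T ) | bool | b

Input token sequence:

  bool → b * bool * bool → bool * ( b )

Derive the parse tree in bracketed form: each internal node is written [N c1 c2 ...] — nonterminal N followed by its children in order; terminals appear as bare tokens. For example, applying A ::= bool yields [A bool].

[T [P [A bool]] → [T [P [P [P [A b]] * [A bool]] * [A bool]] → [T [P [P [A bool]] * [A ( [T [P [A b]]] )]]]]]

T
P → T
A → T
bool → T
bool → P → T
bool → P * A → T
bool → P * A * A → T
bool → A * A * A → T
bool → b * A * A → T
bool → b * bool * A → T
bool → b * bool * bool → T
bool → b * bool * bool → P
bool → b * bool * bool → P * A
bool → b * bool * bool → A * A
bool → b * bool * bool → bool * A
bool → b * bool * bool → bool * ( T )
bool → b * bool * bool → bool * ( P )
bool → b * bool * bool → bool * ( A )
bool → b * bool * bool → bool * ( b )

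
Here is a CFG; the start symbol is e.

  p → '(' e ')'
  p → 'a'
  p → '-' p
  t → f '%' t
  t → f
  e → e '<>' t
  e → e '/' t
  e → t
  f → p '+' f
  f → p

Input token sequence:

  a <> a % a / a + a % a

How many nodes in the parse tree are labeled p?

[e [e [e [t [f [p a]]]] <> [t [f [p a]] % [t [f [p a]]]]] / [t [f [p a] + [f [p a]]] % [t [f [p a]]]]]

6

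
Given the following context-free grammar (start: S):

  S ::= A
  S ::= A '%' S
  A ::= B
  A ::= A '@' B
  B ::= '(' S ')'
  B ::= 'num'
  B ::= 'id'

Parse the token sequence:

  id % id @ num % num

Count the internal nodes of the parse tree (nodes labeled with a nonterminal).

11

[S [A [B id]] % [S [A [A [B id]] @ [B num]] % [S [A [B num]]]]]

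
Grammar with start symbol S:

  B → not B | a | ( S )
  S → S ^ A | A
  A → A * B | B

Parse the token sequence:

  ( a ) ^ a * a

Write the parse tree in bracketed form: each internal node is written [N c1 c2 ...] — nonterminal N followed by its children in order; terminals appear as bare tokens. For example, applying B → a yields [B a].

S
S ^ A
A ^ A
B ^ A
( S ) ^ A
( A ) ^ A
( B ) ^ A
( a ) ^ A
( a ) ^ A * B
( a ) ^ B * B
( a ) ^ a * B
( a ) ^ a * a

[S [S [A [B ( [S [A [B a]]] )]]] ^ [A [A [B a]] * [B a]]]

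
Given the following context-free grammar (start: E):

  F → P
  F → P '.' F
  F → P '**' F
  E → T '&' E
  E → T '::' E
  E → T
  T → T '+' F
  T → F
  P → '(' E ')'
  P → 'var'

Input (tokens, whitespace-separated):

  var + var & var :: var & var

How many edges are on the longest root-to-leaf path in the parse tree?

7

[E [T [T [F [P var]]] + [F [P var]]] & [E [T [F [P var]]] :: [E [T [F [P var]]] & [E [T [F [P var]]]]]]]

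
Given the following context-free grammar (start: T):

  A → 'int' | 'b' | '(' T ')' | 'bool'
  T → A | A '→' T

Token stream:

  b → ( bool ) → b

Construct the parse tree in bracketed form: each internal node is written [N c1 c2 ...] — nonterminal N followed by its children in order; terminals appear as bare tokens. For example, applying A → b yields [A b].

[T [A b] → [T [A ( [T [A bool]] )] → [T [A b]]]]

T
A → T
b → T
b → A → T
b → ( T ) → T
b → ( A ) → T
b → ( bool ) → T
b → ( bool ) → A
b → ( bool ) → b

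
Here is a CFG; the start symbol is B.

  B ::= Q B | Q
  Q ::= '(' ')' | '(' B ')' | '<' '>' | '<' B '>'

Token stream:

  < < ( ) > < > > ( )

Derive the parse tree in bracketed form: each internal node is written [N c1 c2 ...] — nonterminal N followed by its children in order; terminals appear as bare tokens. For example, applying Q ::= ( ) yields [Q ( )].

[B [Q < [B [Q < [B [Q ( )]] >] [B [Q < >]]] >] [B [Q ( )]]]

B
Q B
< B > B
< Q B > B
< < B > B > B
< < Q > B > B
< < ( ) > B > B
< < ( ) > Q > B
< < ( ) > < > > B
< < ( ) > < > > Q
< < ( ) > < > > ( )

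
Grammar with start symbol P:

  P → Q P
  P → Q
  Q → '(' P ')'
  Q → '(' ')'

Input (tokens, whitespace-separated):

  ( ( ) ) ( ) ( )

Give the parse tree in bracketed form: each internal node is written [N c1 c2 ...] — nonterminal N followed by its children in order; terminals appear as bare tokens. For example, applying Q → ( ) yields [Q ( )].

[P [Q ( [P [Q ( )]] )] [P [Q ( )] [P [Q ( )]]]]

P
Q P
( P ) P
( Q ) P
( ( ) ) P
( ( ) ) Q P
( ( ) ) ( ) P
( ( ) ) ( ) Q
( ( ) ) ( ) ( )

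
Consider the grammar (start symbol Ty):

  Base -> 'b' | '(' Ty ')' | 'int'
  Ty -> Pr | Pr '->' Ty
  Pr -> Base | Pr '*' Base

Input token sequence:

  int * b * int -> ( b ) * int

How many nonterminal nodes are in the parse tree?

15

[Ty [Pr [Pr [Pr [Base int]] * [Base b]] * [Base int]] -> [Ty [Pr [Pr [Base ( [Ty [Pr [Base b]]] )]] * [Base int]]]]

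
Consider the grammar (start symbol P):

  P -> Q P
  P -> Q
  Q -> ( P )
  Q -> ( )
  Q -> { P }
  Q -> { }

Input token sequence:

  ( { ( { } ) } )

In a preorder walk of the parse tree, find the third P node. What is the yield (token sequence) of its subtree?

( { } )

[P [Q ( [P [Q { [P [Q ( [P [Q { }]] )]] }]] )]]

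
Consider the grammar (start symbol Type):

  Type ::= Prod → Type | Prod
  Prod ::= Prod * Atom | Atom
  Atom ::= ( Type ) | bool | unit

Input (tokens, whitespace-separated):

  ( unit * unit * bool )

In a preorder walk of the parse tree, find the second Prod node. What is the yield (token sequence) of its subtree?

unit * unit * bool

[Type [Prod [Atom ( [Type [Prod [Prod [Prod [Atom unit]] * [Atom unit]] * [Atom bool]]] )]]]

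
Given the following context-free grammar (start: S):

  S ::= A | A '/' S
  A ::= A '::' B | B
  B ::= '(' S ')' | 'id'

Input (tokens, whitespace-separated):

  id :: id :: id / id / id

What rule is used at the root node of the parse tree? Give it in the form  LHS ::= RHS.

S ::= A '/' S

[S [A [A [A [B id]] :: [B id]] :: [B id]] / [S [A [B id]] / [S [A [B id]]]]]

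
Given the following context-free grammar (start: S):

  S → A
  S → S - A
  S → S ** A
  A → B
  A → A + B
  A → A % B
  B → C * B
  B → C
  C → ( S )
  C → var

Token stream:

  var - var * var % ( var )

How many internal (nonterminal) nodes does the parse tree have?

[S [S [A [B [C var]]]] - [A [A [B [C var] * [B [C var]]]] % [B [C ( [S [A [B [C var]]]] )]]]]

17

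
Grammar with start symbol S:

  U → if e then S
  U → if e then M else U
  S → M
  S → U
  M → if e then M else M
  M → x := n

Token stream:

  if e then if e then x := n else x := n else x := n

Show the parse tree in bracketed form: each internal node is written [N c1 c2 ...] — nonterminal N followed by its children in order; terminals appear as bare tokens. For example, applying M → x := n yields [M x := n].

[S [M if e then [M if e then [M x := n] else [M x := n]] else [M x := n]]]

S
M
if e then M else M
if e then if e then M else M else M
if e then if e then x := n else M else M
if e then if e then x := n else x := n else M
if e then if e then x := n else x := n else x := n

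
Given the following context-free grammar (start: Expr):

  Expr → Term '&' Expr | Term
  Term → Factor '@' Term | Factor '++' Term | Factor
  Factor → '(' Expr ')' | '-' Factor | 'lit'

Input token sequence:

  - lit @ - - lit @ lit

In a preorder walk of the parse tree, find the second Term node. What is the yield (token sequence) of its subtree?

[Expr [Term [Factor - [Factor lit]] @ [Term [Factor - [Factor - [Factor lit]]] @ [Term [Factor lit]]]]]

- - lit @ lit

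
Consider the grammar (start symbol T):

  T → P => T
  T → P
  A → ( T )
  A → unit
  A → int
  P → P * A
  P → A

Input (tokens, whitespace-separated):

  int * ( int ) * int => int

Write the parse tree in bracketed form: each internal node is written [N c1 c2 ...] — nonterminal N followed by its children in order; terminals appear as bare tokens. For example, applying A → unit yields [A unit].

T
P => T
P * A => T
P * A * A => T
A * A * A => T
int * A * A => T
int * ( T ) * A => T
int * ( P ) * A => T
int * ( A ) * A => T
int * ( int ) * A => T
int * ( int ) * int => T
int * ( int ) * int => P
int * ( int ) * int => A
int * ( int ) * int => int

[T [P [P [P [A int]] * [A ( [T [P [A int]]] )]] * [A int]] => [T [P [A int]]]]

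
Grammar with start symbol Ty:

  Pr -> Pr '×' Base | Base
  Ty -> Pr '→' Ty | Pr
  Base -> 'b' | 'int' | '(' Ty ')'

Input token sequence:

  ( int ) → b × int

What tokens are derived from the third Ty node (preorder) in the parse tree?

b × int

[Ty [Pr [Base ( [Ty [Pr [Base int]]] )]] → [Ty [Pr [Pr [Base b]] × [Base int]]]]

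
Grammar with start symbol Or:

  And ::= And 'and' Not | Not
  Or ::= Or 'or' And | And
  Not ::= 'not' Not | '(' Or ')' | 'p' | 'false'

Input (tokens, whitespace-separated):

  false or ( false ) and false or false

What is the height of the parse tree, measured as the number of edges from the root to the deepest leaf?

8

[Or [Or [Or [And [Not false]]] or [And [And [Not ( [Or [And [Not false]]] )]] and [Not false]]] or [And [Not false]]]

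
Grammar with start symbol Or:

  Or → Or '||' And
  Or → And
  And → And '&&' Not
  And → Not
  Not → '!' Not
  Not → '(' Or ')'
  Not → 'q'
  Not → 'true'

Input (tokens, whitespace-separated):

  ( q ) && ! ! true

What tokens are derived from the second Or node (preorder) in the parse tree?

q

[Or [And [And [Not ( [Or [And [Not q]]] )]] && [Not ! [Not ! [Not true]]]]]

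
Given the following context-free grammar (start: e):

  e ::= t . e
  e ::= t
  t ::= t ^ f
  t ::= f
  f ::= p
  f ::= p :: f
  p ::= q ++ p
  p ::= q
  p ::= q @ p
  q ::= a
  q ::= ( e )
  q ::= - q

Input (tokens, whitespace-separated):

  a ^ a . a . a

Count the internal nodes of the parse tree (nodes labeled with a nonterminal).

[e [t [t [f [p [q a]]]] ^ [f [p [q a]]]] . [e [t [f [p [q a]]]] . [e [t [f [p [q a]]]]]]]

19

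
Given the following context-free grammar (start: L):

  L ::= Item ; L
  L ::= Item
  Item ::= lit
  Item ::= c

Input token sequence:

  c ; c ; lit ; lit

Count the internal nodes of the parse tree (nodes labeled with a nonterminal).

8

[L [Item c] ; [L [Item c] ; [L [Item lit] ; [L [Item lit]]]]]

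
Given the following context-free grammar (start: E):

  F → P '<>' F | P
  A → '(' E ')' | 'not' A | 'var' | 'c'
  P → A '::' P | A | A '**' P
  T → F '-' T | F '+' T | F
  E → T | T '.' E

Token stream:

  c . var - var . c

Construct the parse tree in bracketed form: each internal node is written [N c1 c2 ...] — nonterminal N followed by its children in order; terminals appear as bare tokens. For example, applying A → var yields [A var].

[E [T [F [P [A c]]]] . [E [T [F [P [A var]]] - [T [F [P [A var]]]]] . [E [T [F [P [A c]]]]]]]

E
T . E
F . E
P . E
A . E
c . E
c . T . E
c . F - T . E
c . P - T . E
c . A - T . E
c . var - T . E
c . var - F . E
c . var - P . E
c . var - A . E
c . var - var . E
c . var - var . T
c . var - var . F
c . var - var . P
c . var - var . A
c . var - var . c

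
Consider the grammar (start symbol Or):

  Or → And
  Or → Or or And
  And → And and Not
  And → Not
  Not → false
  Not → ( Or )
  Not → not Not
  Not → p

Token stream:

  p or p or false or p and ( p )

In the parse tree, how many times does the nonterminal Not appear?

[Or [Or [Or [Or [And [Not p]]] or [And [Not p]]] or [And [Not false]]] or [And [And [Not p]] and [Not ( [Or [And [Not p]]] )]]]

6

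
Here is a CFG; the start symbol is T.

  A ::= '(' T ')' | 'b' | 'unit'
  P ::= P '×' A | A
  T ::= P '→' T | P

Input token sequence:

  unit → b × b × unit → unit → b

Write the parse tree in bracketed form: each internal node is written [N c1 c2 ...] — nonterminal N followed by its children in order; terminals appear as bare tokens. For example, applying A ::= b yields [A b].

[T [P [A unit]] → [T [P [P [P [A b]] × [A b]] × [A unit]] → [T [P [A unit]] → [T [P [A b]]]]]]

T
P → T
A → T
unit → T
unit → P → T
unit → P × A → T
unit → P × A × A → T
unit → A × A × A → T
unit → b × A × A → T
unit → b × b × A → T
unit → b × b × unit → T
unit → b × b × unit → P → T
unit → b × b × unit → A → T
unit → b × b × unit → unit → T
unit → b × b × unit → unit → P
unit → b × b × unit → unit → A
unit → b × b × unit → unit → b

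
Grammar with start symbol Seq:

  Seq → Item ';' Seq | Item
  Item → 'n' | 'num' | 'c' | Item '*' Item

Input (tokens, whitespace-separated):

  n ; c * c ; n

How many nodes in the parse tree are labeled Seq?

3

[Seq [Item n] ; [Seq [Item [Item c] * [Item c]] ; [Seq [Item n]]]]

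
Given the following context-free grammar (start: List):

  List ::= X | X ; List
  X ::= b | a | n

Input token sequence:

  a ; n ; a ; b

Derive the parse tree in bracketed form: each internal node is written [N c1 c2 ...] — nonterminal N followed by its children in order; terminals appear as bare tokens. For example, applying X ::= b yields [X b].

List
X ; List
a ; List
a ; X ; List
a ; n ; List
a ; n ; X ; List
a ; n ; a ; List
a ; n ; a ; X
a ; n ; a ; b

[List [X a] ; [List [X n] ; [List [X a] ; [List [X b]]]]]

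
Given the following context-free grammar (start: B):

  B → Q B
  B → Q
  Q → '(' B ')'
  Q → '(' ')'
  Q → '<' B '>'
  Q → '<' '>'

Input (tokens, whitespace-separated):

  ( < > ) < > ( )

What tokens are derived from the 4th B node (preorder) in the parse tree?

( )

[B [Q ( [B [Q < >]] )] [B [Q < >] [B [Q ( )]]]]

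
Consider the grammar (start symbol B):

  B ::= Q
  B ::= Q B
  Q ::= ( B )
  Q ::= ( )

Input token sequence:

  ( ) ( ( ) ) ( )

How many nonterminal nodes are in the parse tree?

8

[B [Q ( )] [B [Q ( [B [Q ( )]] )] [B [Q ( )]]]]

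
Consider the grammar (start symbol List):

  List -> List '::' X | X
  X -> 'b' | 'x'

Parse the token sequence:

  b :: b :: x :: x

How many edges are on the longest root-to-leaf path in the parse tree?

[List [List [List [List [X b]] :: [X b]] :: [X x]] :: [X x]]

5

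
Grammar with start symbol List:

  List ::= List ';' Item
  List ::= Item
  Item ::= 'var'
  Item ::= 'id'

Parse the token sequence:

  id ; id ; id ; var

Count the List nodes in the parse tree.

[List [List [List [List [Item id]] ; [Item id]] ; [Item id]] ; [Item var]]

4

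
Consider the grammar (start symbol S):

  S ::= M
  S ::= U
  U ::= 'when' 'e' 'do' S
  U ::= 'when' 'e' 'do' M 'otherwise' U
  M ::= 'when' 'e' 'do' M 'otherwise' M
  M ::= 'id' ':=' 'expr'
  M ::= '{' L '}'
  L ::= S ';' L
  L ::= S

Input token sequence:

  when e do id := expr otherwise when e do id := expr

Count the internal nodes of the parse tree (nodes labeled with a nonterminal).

[S [U when e do [M id := expr] otherwise [U when e do [S [M id := expr]]]]]

6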